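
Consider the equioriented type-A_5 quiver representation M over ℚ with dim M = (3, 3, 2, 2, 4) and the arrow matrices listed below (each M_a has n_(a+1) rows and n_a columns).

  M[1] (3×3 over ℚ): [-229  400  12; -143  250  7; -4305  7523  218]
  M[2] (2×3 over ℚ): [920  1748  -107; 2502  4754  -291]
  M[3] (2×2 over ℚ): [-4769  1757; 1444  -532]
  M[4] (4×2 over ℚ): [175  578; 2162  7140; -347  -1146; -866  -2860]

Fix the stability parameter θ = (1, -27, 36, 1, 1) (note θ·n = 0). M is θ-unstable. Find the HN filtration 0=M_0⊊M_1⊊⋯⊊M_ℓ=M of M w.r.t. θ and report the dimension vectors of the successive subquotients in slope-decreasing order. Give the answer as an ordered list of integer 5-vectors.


Via rank(M_{q-1}∘⋯∘M_p): M ≅ I[1,2], I[1,3], I[1,5], I[4,5], I[5,5]^2.
μ_θ-semistable layers: μ^(1)=36; μ^(2)=38/3; μ^(3)=1; μ^(4)=-13

((0, 0, 1, 0, 0); (0, 0, 1, 1, 1); (0, 0, 0, 1, 3); (3, 3, 0, 0, 0))


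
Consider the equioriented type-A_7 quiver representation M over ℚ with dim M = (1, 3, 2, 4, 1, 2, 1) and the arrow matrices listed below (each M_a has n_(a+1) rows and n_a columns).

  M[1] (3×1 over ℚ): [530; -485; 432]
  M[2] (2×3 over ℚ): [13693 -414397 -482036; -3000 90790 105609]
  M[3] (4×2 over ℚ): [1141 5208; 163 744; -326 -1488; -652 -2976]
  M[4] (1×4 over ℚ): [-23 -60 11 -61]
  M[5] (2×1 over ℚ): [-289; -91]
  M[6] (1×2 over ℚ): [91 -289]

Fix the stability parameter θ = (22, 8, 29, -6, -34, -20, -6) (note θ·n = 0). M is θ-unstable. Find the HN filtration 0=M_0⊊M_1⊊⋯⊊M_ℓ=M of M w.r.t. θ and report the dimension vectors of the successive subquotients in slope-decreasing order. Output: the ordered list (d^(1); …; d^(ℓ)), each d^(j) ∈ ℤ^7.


Via rank(M_{q-1}∘⋯∘M_p): M ≅ I[1,6], I[2,2], I[2,3], I[4,4]^3, I[6,7].
μ_θ-semistable layers: μ^(1)=29; μ^(2)=8; μ^(3)=-1/6; μ^(4)=-6; μ^(5)=-20

((0, 0, 1, 0, 0, 0, 0); (0, 2, 0, 0, 0, 0, 0); (1, 1, 1, 1, 1, 1, 0); (0, 0, 0, 3, 0, 0, 1); (0, 0, 0, 0, 0, 1, 0))


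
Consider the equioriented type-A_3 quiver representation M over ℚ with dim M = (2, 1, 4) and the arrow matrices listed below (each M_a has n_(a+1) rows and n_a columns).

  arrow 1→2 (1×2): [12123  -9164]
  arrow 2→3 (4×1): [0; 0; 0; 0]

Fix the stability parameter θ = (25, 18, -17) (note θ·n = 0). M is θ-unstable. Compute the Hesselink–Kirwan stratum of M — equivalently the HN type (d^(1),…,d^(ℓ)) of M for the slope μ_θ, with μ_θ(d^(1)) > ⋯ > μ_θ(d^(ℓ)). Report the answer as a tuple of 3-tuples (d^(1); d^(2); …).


Barcode: M ≅ I[1,1], I[1,2], I[3,3]^4. HN layers by μ_θ (3 steps, strictly decreasing):
  μ^(1)=25; μ^(2)=43/2; μ^(3)=-17

((1, 0, 0); (1, 1, 0); (0, 0, 4))


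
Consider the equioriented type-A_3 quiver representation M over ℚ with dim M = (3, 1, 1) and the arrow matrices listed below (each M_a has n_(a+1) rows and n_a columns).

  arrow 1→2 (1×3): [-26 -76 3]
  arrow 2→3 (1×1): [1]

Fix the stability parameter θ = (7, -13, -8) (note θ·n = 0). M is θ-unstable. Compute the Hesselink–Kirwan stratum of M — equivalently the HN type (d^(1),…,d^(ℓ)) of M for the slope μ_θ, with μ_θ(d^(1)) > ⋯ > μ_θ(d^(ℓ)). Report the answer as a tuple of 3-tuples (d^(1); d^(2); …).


Barcode: M ≅ I[1,1]^2, I[1,3]. HN layers by μ_θ (2 steps, strictly decreasing):
  μ^(1)=7; μ^(2)=-14/3

((2, 0, 0); (1, 1, 1))


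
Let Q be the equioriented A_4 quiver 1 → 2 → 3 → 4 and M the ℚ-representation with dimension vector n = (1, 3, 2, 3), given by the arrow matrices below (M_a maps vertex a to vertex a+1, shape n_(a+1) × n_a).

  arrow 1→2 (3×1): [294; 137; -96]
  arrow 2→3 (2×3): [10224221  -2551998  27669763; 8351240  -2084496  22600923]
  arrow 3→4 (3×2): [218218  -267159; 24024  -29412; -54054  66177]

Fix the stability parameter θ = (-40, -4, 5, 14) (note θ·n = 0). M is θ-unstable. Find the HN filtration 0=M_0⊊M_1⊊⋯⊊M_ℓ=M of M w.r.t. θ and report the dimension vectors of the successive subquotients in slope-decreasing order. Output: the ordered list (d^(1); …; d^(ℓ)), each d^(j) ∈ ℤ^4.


Interval decomposition of M: I[1,2], I[2,3], I[2,4], I[4,4]^2.
HN type (ℓ=4): μ^(1)=14; μ^(2)=5; μ^(3)=-4; μ^(4)=-40

((0, 0, 0, 3); (0, 0, 2, 0); (0, 3, 0, 0); (1, 0, 0, 0))


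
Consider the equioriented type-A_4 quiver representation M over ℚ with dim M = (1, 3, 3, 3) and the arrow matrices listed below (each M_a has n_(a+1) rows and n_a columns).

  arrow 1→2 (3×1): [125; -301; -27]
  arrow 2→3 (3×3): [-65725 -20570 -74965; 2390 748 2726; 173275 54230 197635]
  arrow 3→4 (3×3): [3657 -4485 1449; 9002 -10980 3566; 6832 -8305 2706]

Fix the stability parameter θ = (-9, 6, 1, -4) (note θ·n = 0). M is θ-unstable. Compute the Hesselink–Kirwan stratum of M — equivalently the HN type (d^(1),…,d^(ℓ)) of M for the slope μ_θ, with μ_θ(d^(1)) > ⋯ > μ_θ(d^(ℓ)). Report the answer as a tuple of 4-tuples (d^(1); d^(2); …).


Barcode: M ≅ I[1,2], I[2,2], I[2,3], I[3,4]^2, I[4,4]. HN layers by μ_θ (5 steps, strictly decreasing):
  μ^(1)=6; μ^(2)=7/2; μ^(3)=-3/2; μ^(4)=-4; μ^(5)=-9

((0, 2, 0, 0); (0, 1, 1, 0); (0, 0, 2, 2); (0, 0, 0, 1); (1, 0, 0, 0))


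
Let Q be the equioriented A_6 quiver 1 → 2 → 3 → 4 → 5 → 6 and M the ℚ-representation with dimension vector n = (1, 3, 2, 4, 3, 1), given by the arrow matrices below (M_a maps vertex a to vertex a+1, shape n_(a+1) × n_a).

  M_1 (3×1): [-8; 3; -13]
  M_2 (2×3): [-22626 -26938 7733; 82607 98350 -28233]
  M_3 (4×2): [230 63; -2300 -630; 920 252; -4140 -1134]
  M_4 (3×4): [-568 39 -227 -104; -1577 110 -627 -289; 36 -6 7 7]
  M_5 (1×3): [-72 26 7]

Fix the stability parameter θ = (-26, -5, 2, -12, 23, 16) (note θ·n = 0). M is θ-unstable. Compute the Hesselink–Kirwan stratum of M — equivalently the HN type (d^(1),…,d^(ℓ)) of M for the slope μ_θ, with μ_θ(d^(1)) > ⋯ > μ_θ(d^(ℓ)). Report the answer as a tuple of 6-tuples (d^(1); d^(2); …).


Interval decomposition of M: I[1,6], I[2,2], I[2,3], I[4,4], I[4,5]^2.
HN type (ℓ=6): μ^(1)=23; μ^(2)=39/2; μ^(3)=2; μ^(4)=-5; μ^(5)=-12; μ^(6)=-26

((0, 0, 0, 0, 2, 0); (0, 0, 0, 0, 1, 1); (0, 0, 1, 0, 0, 0); (0, 3, 1, 1, 0, 0); (0, 0, 0, 3, 0, 0); (1, 0, 0, 0, 0, 0))


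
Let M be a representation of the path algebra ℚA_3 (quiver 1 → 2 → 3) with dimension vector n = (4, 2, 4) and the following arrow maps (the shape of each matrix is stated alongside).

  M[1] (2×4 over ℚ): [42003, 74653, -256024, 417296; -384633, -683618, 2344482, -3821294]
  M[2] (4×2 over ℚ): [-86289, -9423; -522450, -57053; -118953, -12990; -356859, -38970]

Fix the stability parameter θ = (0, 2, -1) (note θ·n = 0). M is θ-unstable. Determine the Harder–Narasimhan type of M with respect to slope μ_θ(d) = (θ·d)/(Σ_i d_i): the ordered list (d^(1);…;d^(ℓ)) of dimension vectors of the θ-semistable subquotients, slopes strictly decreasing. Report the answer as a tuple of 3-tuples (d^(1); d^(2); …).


Barcode: M ≅ I[1,1]^2, I[1,3]^2, I[3,3]^2. HN layers by μ_θ (3 steps, strictly decreasing):
  μ^(1)=1/2; μ^(2)=0; μ^(3)=-1

((0, 2, 2); (4, 0, 0); (0, 0, 2))


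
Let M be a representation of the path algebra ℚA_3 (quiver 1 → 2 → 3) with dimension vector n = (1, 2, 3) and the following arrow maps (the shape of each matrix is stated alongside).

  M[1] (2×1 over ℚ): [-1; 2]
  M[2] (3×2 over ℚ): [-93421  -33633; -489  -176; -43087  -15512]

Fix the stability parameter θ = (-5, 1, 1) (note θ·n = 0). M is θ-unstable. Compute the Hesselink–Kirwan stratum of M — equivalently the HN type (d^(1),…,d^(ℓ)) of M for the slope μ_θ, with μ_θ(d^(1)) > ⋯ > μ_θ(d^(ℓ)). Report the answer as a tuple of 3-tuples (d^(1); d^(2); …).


Via rank(M_{q-1}∘⋯∘M_p): M ≅ I[1,3], I[2,3], I[3,3].
μ_θ-semistable layers: μ^(1)=1; μ^(2)=-5

((0, 2, 3); (1, 0, 0))


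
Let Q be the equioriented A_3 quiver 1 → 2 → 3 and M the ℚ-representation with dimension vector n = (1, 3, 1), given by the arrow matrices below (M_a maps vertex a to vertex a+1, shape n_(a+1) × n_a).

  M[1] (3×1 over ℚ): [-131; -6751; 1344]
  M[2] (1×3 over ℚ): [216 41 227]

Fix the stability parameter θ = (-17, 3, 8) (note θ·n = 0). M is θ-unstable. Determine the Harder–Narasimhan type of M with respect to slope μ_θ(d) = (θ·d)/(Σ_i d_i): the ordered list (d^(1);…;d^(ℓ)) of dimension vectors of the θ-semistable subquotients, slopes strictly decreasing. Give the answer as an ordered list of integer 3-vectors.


Interval decomposition of M: I[1,3], I[2,2]^2.
HN type (ℓ=3): μ^(1)=8; μ^(2)=3; μ^(3)=-17

((0, 0, 1); (0, 3, 0); (1, 0, 0))


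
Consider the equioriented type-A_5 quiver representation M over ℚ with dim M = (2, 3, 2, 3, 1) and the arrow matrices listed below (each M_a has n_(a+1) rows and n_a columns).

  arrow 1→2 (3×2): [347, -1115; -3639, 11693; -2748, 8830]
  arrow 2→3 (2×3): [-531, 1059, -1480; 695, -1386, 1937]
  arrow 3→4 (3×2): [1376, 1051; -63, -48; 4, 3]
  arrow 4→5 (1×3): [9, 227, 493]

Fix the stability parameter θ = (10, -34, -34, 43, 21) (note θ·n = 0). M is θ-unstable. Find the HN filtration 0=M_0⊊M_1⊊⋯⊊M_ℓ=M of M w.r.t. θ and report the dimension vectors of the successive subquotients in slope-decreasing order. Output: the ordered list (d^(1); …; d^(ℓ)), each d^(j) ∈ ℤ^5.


Via rank(M_{q-1}∘⋯∘M_p): M ≅ I[1,4], I[1,5], I[2,2], I[4,4].
μ_θ-semistable layers: μ^(1)=43; μ^(2)=32; μ^(3)=-58/3; μ^(4)=-34

((0, 0, 0, 2, 0); (0, 0, 0, 1, 1); (2, 2, 2, 0, 0); (0, 1, 0, 0, 0))


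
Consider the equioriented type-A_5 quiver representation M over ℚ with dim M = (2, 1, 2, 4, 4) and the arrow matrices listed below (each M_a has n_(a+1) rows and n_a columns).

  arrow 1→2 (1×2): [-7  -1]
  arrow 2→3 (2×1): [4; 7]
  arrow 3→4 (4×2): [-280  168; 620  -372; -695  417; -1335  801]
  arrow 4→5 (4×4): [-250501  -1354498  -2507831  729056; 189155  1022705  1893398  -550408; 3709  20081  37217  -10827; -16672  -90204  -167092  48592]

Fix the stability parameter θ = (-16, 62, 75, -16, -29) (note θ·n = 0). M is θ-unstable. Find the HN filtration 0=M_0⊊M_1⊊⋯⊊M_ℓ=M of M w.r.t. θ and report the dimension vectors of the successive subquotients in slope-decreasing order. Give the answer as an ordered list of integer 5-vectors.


Interval decomposition of M: I[1,1], I[1,5], I[3,3], I[4,4], I[4,5]^2, I[5,5].
HN type (ℓ=5): μ^(1)=75; μ^(2)=23; μ^(3)=-16; μ^(4)=-45/2; μ^(5)=-29

((0, 0, 1, 0, 0); (0, 1, 1, 1, 1); (2, 0, 0, 1, 0); (0, 0, 0, 2, 2); (0, 0, 0, 0, 1))


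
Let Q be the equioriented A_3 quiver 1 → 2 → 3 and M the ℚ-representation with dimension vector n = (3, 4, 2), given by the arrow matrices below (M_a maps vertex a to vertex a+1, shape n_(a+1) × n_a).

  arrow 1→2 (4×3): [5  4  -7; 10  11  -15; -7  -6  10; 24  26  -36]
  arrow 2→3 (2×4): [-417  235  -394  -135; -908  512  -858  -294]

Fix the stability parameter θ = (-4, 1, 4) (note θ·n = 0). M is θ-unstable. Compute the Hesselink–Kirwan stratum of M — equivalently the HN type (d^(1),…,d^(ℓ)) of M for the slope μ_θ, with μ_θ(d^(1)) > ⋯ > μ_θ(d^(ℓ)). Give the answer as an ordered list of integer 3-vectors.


Via rank(M_{q-1}∘⋯∘M_p): M ≅ I[1,2], I[1,3]^2, I[2,2].
μ_θ-semistable layers: μ^(1)=4; μ^(2)=1; μ^(3)=-4

((0, 0, 2); (0, 4, 0); (3, 0, 0))


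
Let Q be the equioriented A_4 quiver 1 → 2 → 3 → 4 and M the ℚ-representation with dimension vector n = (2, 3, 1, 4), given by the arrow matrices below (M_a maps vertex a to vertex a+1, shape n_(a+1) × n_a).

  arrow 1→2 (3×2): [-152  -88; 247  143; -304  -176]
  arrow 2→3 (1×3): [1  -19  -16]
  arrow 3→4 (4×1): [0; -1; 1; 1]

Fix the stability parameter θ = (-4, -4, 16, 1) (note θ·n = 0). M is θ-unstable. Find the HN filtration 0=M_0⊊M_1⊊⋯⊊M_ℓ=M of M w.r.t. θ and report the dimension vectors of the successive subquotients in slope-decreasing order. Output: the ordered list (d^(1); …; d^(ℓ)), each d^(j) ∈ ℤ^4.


Via rank(M_{q-1}∘⋯∘M_p): M ≅ I[1,1], I[1,4], I[2,2]^2, I[4,4]^3.
μ_θ-semistable layers: μ^(1)=17/2; μ^(2)=1; μ^(3)=-4

((0, 0, 1, 1); (0, 0, 0, 3); (2, 3, 0, 0))


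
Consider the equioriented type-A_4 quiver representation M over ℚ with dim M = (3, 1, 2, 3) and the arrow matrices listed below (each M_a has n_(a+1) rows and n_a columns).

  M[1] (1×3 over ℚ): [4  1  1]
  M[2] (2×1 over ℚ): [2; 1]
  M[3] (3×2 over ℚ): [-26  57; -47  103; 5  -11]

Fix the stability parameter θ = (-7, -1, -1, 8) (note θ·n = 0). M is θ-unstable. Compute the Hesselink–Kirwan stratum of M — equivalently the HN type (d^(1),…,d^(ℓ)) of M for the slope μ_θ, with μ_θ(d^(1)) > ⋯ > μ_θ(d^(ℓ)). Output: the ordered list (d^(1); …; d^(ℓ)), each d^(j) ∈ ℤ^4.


Via rank(M_{q-1}∘⋯∘M_p): M ≅ I[1,1]^2, I[1,4], I[3,4], I[4,4].
μ_θ-semistable layers: μ^(1)=8; μ^(2)=-1; μ^(3)=-7

((0, 0, 0, 3); (0, 1, 2, 0); (3, 0, 0, 0))


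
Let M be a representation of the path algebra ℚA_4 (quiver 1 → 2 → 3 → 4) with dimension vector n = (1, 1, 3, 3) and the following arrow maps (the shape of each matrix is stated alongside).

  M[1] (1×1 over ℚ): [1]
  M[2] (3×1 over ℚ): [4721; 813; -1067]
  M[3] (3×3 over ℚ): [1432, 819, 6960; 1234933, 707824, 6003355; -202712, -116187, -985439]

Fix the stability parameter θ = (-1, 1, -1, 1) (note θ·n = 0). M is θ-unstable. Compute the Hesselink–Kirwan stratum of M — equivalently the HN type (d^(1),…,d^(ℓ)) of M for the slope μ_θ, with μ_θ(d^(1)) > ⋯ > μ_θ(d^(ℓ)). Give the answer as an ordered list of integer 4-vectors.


Via rank(M_{q-1}∘⋯∘M_p): M ≅ I[1,4], I[3,4]^2.
μ_θ-semistable layers: μ^(1)=1; μ^(2)=0; μ^(3)=-1

((0, 0, 0, 3); (0, 1, 1, 0); (1, 0, 2, 0))


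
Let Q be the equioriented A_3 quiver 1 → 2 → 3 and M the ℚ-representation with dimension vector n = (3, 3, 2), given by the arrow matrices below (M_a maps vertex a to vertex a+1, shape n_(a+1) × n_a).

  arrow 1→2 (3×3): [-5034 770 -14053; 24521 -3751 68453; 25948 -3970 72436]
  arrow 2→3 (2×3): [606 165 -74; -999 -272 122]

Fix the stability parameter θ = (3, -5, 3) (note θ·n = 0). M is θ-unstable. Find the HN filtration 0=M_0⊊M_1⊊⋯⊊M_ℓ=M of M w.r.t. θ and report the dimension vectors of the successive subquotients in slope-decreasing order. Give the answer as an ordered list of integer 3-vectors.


Via rank(M_{q-1}∘⋯∘M_p): M ≅ I[1,2], I[1,3]^2.
μ_θ-semistable layers: μ^(1)=3; μ^(2)=-1

((0, 0, 2); (3, 3, 0))


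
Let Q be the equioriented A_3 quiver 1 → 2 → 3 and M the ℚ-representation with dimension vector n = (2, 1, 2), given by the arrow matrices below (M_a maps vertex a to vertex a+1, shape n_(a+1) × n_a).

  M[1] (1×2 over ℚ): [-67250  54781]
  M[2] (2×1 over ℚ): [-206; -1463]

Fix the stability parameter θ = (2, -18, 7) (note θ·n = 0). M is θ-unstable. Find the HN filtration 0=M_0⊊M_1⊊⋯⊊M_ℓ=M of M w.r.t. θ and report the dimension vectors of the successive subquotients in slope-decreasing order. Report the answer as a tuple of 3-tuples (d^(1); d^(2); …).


Interval decomposition of M: I[1,1], I[1,3], I[3,3].
HN type (ℓ=3): μ^(1)=7; μ^(2)=2; μ^(3)=-8

((0, 0, 2); (1, 0, 0); (1, 1, 0))


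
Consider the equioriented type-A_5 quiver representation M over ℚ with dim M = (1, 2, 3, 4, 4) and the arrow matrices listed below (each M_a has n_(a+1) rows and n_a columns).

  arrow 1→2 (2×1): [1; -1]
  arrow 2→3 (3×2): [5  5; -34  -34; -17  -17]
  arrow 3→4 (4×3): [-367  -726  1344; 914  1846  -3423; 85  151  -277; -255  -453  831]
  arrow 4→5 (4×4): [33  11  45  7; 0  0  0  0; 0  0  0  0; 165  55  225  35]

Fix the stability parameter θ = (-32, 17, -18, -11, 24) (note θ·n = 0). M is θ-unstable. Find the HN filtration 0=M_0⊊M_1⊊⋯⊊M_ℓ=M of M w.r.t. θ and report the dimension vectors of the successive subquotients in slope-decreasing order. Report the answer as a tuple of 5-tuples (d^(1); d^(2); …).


Interval decomposition of M: I[1,2], I[2,4], I[3,4], I[3,5], I[4,4], I[5,5]^3.
HN type (ℓ=6): μ^(1)=24; μ^(2)=17; μ^(3)=-4; μ^(4)=-11; μ^(5)=-18; μ^(6)=-32

((0, 0, 0, 0, 4); (0, 1, 0, 0, 0); (0, 1, 1, 1, 0); (0, 0, 0, 3, 0); (0, 0, 2, 0, 0); (1, 0, 0, 0, 0))


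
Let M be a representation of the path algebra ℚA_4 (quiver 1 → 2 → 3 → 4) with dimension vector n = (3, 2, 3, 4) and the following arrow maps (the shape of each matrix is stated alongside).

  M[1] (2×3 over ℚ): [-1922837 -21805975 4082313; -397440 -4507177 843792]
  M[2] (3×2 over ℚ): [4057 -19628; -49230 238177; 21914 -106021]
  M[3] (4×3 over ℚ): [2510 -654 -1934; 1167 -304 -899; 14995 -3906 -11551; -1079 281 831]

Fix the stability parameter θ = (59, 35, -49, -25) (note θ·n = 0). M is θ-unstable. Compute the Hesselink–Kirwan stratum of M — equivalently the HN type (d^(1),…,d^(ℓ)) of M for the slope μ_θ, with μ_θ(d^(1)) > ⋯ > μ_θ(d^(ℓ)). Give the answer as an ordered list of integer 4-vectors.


Interval decomposition of M: I[1,1], I[1,4]^2, I[3,3], I[4,4]^2.
HN type (ℓ=4): μ^(1)=59; μ^(2)=5; μ^(3)=-25; μ^(4)=-49

((1, 0, 0, 0); (2, 2, 2, 2); (0, 0, 0, 2); (0, 0, 1, 0))


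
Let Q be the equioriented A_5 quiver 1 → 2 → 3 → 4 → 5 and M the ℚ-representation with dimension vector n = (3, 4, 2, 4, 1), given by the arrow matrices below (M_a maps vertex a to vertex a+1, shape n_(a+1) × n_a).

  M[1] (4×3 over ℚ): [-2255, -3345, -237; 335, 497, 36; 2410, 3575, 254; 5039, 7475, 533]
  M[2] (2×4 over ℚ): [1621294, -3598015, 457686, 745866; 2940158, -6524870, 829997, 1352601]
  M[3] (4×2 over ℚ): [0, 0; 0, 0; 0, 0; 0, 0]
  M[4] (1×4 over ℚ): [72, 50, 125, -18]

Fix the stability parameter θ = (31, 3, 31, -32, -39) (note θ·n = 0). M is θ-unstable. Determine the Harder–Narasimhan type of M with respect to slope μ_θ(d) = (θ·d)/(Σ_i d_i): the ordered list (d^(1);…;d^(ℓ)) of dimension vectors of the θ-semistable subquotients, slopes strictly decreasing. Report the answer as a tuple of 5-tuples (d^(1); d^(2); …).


Interval decomposition of M: I[1,2], I[1,3]^2, I[2,2], I[4,4]^3, I[4,5].
HN type (ℓ=5): μ^(1)=31; μ^(2)=17; μ^(3)=3; μ^(4)=-32; μ^(5)=-71/2

((0, 0, 2, 0, 0); (3, 3, 0, 0, 0); (0, 1, 0, 0, 0); (0, 0, 0, 3, 0); (0, 0, 0, 1, 1))


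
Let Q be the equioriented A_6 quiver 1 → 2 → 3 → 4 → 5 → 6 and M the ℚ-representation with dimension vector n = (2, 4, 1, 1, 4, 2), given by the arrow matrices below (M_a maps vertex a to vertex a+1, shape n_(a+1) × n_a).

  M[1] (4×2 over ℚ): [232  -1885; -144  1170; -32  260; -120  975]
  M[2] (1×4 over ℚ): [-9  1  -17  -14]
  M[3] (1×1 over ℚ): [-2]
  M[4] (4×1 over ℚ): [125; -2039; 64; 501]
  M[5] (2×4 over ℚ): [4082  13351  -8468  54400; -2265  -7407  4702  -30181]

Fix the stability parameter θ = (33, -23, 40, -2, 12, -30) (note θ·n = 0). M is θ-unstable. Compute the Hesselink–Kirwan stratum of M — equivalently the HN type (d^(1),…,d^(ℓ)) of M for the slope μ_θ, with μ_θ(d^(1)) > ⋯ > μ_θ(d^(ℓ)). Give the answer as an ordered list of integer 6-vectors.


Interval decomposition of M: I[1,1], I[1,6], I[2,2]^3, I[5,5]^2, I[5,6].
HN type (ℓ=5): μ^(1)=33; μ^(2)=12; μ^(3)=5; μ^(4)=-9; μ^(5)=-23

((1, 0, 0, 0, 0, 0); (0, 0, 0, 0, 2, 0); (1, 1, 1, 1, 1, 1); (0, 0, 0, 0, 1, 1); (0, 3, 0, 0, 0, 0))


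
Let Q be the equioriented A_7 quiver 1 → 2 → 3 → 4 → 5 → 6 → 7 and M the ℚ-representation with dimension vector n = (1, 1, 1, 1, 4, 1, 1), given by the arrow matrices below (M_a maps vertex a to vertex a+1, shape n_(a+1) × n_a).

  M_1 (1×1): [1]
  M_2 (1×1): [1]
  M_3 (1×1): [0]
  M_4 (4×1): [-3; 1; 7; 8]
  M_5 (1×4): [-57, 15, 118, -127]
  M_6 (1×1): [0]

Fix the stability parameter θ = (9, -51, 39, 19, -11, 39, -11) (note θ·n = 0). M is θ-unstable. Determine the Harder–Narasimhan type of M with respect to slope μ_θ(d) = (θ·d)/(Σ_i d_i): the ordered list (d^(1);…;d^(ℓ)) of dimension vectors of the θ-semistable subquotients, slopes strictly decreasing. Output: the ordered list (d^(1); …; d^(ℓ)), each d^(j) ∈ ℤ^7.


Barcode: M ≅ I[1,3], I[4,6], I[5,5]^3, I[7,7]. HN layers by μ_θ (4 steps, strictly decreasing):
  μ^(1)=39; μ^(2)=4; μ^(3)=-11; μ^(4)=-21

((0, 0, 1, 0, 0, 1, 0); (0, 0, 0, 1, 1, 0, 0); (0, 0, 0, 0, 3, 0, 1); (1, 1, 0, 0, 0, 0, 0))


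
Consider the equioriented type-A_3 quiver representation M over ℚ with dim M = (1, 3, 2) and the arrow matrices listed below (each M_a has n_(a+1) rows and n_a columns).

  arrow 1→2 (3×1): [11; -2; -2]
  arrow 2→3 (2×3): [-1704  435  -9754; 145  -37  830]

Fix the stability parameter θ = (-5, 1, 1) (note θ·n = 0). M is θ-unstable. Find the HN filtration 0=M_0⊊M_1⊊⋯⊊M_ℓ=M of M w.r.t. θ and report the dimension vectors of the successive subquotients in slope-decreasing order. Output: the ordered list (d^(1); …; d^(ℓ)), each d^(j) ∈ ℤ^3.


Barcode: M ≅ I[1,3], I[2,2], I[2,3]. HN layers by μ_θ (2 steps, strictly decreasing):
  μ^(1)=1; μ^(2)=-5

((0, 3, 2); (1, 0, 0))


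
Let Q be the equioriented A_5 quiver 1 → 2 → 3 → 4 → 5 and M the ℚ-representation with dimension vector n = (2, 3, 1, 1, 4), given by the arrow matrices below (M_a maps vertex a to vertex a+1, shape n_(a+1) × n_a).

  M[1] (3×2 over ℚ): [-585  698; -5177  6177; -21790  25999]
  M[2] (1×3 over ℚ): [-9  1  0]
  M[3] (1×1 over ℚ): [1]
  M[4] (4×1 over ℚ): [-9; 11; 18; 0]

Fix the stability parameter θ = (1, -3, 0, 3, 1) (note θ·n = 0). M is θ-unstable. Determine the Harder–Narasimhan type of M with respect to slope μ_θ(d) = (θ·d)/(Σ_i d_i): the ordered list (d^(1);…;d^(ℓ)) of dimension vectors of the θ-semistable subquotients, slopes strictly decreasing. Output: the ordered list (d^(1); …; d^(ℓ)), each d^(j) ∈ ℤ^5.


Barcode: M ≅ I[1,2], I[1,5], I[2,2], I[5,5]^3. HN layers by μ_θ (5 steps, strictly decreasing):
  μ^(1)=2; μ^(2)=1; μ^(3)=0; μ^(4)=-1; μ^(5)=-3

((0, 0, 0, 1, 1); (0, 0, 0, 0, 3); (0, 0, 1, 0, 0); (2, 2, 0, 0, 0); (0, 1, 0, 0, 0))


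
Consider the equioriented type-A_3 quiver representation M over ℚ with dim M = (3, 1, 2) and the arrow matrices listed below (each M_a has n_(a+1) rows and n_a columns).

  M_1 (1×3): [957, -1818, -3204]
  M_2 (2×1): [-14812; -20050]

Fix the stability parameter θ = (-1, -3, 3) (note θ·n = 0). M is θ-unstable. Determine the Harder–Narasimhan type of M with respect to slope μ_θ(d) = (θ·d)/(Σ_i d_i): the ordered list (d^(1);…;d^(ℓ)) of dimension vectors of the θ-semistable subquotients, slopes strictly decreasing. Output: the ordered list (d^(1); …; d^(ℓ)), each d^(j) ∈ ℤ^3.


Interval decomposition of M: I[1,1]^2, I[1,3], I[3,3].
HN type (ℓ=3): μ^(1)=3; μ^(2)=-1; μ^(3)=-2

((0, 0, 2); (2, 0, 0); (1, 1, 0))


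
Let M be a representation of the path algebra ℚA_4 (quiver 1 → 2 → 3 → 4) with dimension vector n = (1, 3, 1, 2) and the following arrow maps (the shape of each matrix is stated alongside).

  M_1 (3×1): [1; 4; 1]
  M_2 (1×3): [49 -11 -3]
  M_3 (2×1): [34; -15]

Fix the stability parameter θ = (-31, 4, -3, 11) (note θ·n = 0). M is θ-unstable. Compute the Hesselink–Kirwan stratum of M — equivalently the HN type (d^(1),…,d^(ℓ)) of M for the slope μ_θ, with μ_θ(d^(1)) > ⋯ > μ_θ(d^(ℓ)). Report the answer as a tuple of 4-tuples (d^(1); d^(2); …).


Interval decomposition of M: I[1,4], I[2,2]^2, I[4,4].
HN type (ℓ=4): μ^(1)=11; μ^(2)=4; μ^(3)=1/2; μ^(4)=-31

((0, 0, 0, 2); (0, 2, 0, 0); (0, 1, 1, 0); (1, 0, 0, 0))


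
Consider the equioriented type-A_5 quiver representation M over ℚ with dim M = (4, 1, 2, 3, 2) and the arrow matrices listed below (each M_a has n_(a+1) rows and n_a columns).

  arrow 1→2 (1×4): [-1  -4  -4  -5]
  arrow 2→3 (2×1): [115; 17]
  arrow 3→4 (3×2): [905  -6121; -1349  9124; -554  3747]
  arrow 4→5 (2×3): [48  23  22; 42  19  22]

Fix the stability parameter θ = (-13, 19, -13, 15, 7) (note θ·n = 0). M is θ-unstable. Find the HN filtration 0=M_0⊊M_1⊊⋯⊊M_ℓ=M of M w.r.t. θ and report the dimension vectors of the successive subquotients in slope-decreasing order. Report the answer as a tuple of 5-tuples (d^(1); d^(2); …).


Barcode: M ≅ I[1,1]^3, I[1,5], I[3,5], I[4,4]. HN layers by μ_θ (4 steps, strictly decreasing):
  μ^(1)=15; μ^(2)=11; μ^(3)=3; μ^(4)=-13

((0, 0, 0, 1, 0); (0, 0, 0, 2, 2); (0, 1, 1, 0, 0); (4, 0, 1, 0, 0))


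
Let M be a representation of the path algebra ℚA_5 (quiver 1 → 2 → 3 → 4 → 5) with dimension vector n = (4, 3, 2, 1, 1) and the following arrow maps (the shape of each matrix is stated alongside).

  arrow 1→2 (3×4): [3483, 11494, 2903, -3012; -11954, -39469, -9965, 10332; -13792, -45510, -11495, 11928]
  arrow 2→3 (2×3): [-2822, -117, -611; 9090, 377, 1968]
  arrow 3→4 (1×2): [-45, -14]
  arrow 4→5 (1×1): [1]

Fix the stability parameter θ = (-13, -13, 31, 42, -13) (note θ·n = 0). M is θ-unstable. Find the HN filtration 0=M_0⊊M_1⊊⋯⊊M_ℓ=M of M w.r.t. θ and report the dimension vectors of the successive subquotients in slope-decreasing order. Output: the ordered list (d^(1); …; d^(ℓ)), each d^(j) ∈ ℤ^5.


Via rank(M_{q-1}∘⋯∘M_p): M ≅ I[1,1], I[1,2], I[1,3], I[1,5].
μ_θ-semistable layers: μ^(1)=31; μ^(2)=20; μ^(3)=-13

((0, 0, 1, 0, 0); (0, 0, 1, 1, 1); (4, 3, 0, 0, 0))


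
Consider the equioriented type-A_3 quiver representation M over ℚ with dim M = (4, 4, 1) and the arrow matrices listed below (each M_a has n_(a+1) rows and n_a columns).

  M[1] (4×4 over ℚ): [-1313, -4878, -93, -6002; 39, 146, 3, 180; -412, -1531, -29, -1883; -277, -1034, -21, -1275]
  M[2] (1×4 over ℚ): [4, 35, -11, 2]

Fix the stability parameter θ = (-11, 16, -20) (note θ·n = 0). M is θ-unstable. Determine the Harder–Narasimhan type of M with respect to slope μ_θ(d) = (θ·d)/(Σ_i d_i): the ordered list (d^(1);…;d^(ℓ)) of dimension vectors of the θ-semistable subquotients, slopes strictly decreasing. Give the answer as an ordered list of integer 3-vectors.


Via rank(M_{q-1}∘⋯∘M_p): M ≅ I[1,2]^3, I[1,3].
μ_θ-semistable layers: μ^(1)=16; μ^(2)=-2; μ^(3)=-11

((0, 3, 0); (0, 1, 1); (4, 0, 0))


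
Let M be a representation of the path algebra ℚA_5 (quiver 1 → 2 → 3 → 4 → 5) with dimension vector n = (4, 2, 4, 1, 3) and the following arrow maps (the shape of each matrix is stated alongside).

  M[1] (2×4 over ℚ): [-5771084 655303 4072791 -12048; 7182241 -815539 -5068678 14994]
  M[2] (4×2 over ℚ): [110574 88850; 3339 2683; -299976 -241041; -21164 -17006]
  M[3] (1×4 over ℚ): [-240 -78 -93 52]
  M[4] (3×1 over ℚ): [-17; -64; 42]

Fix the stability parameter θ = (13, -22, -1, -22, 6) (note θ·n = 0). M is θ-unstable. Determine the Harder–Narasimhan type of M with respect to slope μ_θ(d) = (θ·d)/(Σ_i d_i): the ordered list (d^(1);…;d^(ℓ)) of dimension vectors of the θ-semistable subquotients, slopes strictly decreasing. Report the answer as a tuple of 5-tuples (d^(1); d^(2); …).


Interval decomposition of M: I[1,1]^2, I[1,3], I[1,5], I[3,3]^2, I[5,5]^2.
HN type (ℓ=5): μ^(1)=13; μ^(2)=6; μ^(3)=-1; μ^(4)=-9/2; μ^(5)=-8

((2, 0, 0, 0, 0); (0, 0, 0, 0, 3); (0, 0, 3, 0, 0); (1, 1, 0, 0, 0); (1, 1, 1, 1, 0))


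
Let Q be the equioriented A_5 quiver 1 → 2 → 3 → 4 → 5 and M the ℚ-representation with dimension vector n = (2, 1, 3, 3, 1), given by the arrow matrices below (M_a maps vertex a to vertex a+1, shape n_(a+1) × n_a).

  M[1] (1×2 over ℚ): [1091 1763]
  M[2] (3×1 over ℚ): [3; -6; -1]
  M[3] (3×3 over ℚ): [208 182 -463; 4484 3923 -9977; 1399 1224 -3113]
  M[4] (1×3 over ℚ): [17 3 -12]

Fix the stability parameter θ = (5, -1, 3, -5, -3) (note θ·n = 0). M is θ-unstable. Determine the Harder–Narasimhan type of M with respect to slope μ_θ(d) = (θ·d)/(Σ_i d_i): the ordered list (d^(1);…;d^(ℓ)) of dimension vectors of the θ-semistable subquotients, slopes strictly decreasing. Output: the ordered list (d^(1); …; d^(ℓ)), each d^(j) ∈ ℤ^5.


Barcode: M ≅ I[1,1], I[1,5], I[3,4]^2. HN layers by μ_θ (3 steps, strictly decreasing):
  μ^(1)=5; μ^(2)=-1/5; μ^(3)=-1

((1, 0, 0, 0, 0); (1, 1, 1, 1, 1); (0, 0, 2, 2, 0))


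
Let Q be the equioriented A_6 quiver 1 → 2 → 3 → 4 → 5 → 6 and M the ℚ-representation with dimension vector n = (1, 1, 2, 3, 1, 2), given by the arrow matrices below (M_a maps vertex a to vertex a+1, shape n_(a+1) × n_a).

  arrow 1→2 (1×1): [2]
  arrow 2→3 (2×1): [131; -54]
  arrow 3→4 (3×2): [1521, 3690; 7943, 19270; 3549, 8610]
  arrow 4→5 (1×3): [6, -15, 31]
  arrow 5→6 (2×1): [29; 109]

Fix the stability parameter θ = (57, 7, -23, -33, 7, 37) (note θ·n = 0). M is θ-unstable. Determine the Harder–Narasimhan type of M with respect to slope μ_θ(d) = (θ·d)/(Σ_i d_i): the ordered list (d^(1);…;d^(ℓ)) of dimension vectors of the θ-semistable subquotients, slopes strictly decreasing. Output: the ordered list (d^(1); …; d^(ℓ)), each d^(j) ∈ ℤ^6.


Interval decomposition of M: I[1,4], I[3,3], I[4,4], I[4,6], I[6,6].
HN type (ℓ=5): μ^(1)=37; μ^(2)=7; μ^(3)=2; μ^(4)=-23; μ^(5)=-33

((0, 0, 0, 0, 0, 2); (0, 0, 0, 0, 1, 0); (1, 1, 1, 1, 0, 0); (0, 0, 1, 0, 0, 0); (0, 0, 0, 2, 0, 0))


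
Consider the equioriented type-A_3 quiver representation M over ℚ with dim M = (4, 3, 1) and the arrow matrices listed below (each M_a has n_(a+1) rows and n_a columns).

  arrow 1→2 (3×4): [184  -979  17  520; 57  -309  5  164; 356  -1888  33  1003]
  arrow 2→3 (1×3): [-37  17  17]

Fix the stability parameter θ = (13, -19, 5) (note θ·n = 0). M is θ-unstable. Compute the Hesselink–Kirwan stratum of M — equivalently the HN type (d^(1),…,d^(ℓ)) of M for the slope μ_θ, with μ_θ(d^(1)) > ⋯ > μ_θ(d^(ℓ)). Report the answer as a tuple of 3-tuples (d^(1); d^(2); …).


Barcode: M ≅ I[1,1], I[1,2]^2, I[1,3]. HN layers by μ_θ (3 steps, strictly decreasing):
  μ^(1)=13; μ^(2)=5; μ^(3)=-3

((1, 0, 0); (0, 0, 1); (3, 3, 0))


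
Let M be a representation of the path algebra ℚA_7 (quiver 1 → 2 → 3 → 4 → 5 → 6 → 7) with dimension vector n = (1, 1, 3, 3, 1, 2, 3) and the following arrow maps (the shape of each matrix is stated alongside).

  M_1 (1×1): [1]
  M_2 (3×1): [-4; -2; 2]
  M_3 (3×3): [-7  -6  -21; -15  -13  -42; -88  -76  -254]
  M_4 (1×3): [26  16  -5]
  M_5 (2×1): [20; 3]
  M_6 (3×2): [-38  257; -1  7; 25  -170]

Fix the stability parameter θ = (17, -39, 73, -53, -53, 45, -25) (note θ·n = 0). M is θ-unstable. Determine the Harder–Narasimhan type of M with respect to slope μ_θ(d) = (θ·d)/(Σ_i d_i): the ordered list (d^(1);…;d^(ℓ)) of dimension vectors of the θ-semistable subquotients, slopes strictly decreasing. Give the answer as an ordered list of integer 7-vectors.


Via rank(M_{q-1}∘⋯∘M_p): M ≅ I[1,4], I[3,4], I[3,7], I[6,7], I[7,7].
μ_θ-semistable layers: μ^(1)=10; μ^(2)=-11; μ^(3)=-25

((0, 0, 2, 2, 0, 2, 2); (1, 1, 1, 1, 1, 0, 0); (0, 0, 0, 0, 0, 0, 1))


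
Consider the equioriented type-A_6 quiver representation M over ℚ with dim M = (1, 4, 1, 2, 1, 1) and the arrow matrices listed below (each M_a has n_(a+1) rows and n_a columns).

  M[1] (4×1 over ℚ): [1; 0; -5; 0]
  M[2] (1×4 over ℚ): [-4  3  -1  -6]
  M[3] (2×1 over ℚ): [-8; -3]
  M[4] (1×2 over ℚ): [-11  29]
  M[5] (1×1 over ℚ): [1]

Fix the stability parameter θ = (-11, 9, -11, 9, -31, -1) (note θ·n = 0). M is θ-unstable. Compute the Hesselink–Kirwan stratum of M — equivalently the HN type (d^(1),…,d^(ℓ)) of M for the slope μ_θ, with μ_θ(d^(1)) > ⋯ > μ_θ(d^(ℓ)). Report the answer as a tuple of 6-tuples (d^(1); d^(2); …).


Interval decomposition of M: I[1,6], I[2,2]^3, I[4,4].
HN type (ℓ=4): μ^(1)=9; μ^(2)=-1; μ^(3)=-6; μ^(4)=-11

((0, 3, 0, 1, 0, 0); (0, 0, 0, 0, 0, 1); (0, 1, 1, 1, 1, 0); (1, 0, 0, 0, 0, 0))


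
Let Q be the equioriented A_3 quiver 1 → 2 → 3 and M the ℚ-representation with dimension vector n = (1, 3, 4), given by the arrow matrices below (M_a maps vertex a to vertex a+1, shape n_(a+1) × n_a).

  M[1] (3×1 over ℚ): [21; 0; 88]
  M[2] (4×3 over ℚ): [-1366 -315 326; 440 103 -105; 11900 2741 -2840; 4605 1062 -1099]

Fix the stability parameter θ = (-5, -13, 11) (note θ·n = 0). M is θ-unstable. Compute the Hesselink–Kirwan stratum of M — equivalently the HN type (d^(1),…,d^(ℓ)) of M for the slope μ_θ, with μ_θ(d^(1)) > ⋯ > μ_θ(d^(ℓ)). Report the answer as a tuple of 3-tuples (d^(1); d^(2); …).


Interval decomposition of M: I[1,3], I[2,3]^2, I[3,3].
HN type (ℓ=3): μ^(1)=11; μ^(2)=-9; μ^(3)=-13

((0, 0, 4); (1, 1, 0); (0, 2, 0))


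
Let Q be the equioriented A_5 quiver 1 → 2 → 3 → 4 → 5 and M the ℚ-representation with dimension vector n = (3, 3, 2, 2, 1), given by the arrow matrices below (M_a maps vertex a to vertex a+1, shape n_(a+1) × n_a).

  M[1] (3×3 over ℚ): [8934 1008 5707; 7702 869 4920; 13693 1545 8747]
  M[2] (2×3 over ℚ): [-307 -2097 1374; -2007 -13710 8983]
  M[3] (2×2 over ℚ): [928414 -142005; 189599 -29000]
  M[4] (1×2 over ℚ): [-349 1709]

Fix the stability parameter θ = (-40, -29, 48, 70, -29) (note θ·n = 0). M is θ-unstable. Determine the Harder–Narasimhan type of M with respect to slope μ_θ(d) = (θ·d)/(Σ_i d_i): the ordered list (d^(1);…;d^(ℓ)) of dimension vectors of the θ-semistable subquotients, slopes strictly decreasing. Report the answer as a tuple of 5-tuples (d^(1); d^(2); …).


Interval decomposition of M: I[1,2], I[1,4], I[1,5].
HN type (ℓ=5): μ^(1)=70; μ^(2)=48; μ^(3)=89/3; μ^(4)=-29; μ^(5)=-40

((0, 0, 0, 1, 0); (0, 0, 1, 0, 0); (0, 0, 1, 1, 1); (0, 3, 0, 0, 0); (3, 0, 0, 0, 0))


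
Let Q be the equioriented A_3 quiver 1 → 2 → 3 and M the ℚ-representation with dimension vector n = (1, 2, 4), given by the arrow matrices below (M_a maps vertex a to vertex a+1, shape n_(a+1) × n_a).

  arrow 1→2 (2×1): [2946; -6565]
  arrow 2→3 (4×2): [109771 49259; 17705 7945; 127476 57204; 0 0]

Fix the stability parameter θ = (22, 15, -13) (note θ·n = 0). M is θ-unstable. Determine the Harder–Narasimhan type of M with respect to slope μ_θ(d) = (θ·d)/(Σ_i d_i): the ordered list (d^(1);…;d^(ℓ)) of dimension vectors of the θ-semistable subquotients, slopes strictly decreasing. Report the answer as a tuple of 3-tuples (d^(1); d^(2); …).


Barcode: M ≅ I[1,3], I[2,2], I[3,3]^3. HN layers by μ_θ (3 steps, strictly decreasing):
  μ^(1)=15; μ^(2)=8; μ^(3)=-13

((0, 1, 0); (1, 1, 1); (0, 0, 3))


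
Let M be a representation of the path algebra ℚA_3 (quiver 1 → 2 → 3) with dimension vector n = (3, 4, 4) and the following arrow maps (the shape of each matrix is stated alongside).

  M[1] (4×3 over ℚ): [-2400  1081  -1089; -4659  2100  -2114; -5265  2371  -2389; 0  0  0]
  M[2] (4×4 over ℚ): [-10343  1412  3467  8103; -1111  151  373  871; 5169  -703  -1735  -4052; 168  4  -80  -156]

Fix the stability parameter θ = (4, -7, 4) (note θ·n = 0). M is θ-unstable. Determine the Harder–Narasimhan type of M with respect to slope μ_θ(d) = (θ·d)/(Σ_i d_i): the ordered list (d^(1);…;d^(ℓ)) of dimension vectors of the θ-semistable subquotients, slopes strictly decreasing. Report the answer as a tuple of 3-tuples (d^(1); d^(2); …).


Barcode: M ≅ I[1,1], I[1,2], I[1,3], I[2,3]^2, I[3,3]. HN layers by μ_θ (3 steps, strictly decreasing):
  μ^(1)=4; μ^(2)=-3/2; μ^(3)=-7

((1, 0, 4); (2, 2, 0); (0, 2, 0))


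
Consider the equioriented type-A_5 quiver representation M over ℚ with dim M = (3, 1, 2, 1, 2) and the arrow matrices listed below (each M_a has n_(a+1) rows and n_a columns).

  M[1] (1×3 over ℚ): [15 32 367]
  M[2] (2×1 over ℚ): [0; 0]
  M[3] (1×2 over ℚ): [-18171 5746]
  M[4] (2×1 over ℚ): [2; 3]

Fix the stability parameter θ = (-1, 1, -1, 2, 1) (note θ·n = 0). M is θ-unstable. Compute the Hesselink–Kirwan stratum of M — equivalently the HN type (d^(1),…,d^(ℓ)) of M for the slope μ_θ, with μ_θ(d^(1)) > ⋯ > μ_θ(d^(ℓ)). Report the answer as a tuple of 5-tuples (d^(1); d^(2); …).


Barcode: M ≅ I[1,1]^2, I[1,2], I[3,3], I[3,5], I[5,5]. HN layers by μ_θ (3 steps, strictly decreasing):
  μ^(1)=3/2; μ^(2)=1; μ^(3)=-1

((0, 0, 0, 1, 1); (0, 1, 0, 0, 1); (3, 0, 2, 0, 0))


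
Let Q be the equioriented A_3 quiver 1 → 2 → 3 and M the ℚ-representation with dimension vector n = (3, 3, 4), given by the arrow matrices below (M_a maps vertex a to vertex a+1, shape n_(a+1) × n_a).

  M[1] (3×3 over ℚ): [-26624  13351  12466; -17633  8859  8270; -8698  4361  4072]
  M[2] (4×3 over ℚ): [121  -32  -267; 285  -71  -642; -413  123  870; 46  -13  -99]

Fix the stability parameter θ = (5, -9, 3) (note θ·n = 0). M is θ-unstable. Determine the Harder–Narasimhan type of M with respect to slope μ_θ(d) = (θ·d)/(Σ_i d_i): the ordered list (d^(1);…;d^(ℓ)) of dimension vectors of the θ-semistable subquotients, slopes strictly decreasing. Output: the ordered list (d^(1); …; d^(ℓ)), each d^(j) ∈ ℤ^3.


Interval decomposition of M: I[1,2], I[1,3]^2, I[3,3]^2.
HN type (ℓ=2): μ^(1)=3; μ^(2)=-2

((0, 0, 4); (3, 3, 0))


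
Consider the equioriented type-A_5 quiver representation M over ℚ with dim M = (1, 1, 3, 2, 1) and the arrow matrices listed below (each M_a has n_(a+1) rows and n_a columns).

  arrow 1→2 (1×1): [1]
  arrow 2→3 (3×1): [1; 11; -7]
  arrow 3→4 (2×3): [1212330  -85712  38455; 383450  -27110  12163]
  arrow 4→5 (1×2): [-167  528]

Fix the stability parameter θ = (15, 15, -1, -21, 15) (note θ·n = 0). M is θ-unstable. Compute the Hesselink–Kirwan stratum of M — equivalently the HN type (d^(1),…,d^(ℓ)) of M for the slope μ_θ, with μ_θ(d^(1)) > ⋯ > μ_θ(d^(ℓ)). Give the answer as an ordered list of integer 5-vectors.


Barcode: M ≅ I[1,5], I[3,3], I[3,4]. HN layers by μ_θ (4 steps, strictly decreasing):
  μ^(1)=15; μ^(2)=2; μ^(3)=-1; μ^(4)=-11

((0, 0, 0, 0, 1); (1, 1, 1, 1, 0); (0, 0, 1, 0, 0); (0, 0, 1, 1, 0))


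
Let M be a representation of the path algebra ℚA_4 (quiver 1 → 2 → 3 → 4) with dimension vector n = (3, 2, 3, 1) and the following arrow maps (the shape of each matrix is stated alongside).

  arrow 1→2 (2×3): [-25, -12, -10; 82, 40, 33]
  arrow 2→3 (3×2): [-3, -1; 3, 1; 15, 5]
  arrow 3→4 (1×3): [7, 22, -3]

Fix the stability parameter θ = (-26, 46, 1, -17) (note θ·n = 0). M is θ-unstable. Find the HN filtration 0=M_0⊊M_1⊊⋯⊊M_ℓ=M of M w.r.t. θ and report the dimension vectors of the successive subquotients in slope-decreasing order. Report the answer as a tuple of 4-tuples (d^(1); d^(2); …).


Via rank(M_{q-1}∘⋯∘M_p): M ≅ I[1,1], I[1,2], I[1,3], I[3,3], I[3,4].
μ_θ-semistable layers: μ^(1)=46; μ^(2)=47/2; μ^(3)=1; μ^(4)=-8; μ^(5)=-26

((0, 1, 0, 0); (0, 1, 1, 0); (0, 0, 1, 0); (0, 0, 1, 1); (3, 0, 0, 0))


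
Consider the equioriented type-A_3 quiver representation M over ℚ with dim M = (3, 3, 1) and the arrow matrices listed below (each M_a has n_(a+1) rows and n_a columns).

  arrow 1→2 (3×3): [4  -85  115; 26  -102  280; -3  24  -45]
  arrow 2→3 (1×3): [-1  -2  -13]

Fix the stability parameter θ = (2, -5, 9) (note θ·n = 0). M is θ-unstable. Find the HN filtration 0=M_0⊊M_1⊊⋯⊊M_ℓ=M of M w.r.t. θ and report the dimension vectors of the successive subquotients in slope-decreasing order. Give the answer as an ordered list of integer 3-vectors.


Interval decomposition of M: I[1,1], I[1,2], I[1,3], I[2,2].
HN type (ℓ=4): μ^(1)=9; μ^(2)=2; μ^(3)=-3/2; μ^(4)=-5

((0, 0, 1); (1, 0, 0); (2, 2, 0); (0, 1, 0))


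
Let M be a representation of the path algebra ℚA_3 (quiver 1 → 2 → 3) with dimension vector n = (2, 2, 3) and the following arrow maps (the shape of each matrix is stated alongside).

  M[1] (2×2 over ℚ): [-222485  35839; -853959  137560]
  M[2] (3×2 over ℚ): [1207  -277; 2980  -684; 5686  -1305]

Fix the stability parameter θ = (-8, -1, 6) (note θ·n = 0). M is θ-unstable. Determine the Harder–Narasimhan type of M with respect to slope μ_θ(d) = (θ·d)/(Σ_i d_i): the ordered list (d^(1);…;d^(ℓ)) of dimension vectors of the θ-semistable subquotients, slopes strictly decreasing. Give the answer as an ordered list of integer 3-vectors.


Interval decomposition of M: I[1,3]^2, I[3,3].
HN type (ℓ=3): μ^(1)=6; μ^(2)=-1; μ^(3)=-8

((0, 0, 3); (0, 2, 0); (2, 0, 0))
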